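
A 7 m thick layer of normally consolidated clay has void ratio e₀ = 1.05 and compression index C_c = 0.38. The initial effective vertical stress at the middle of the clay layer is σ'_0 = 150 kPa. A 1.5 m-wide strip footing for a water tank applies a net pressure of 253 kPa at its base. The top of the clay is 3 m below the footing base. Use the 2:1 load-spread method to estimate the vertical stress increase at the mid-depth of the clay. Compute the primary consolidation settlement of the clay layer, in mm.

S_c ≈ 155 mm

Mid-depth of clay below the footing base: z = 3 + 7/2 = 6.5 m.
Stress increase at mid-clay by the 2:1 spreading method:
Δσ = qB/(B+z) = 253×1.5/(1.5+6.5) = 47.438 kPa
Final effective stress: σ'_f = σ'_0 + Δσ = 150 + 47.438 = 197.44 kPa.
Normally consolidated clay, so the full stress increment lies on the virgin compression line:
S_c = C_c·H/(1+e₀)·log₁₀(σ'_f/σ'_0) = 0.38×7/(1+1.05)×log₁₀(197.44/150)
    = 1.2976 × 0.11934 = 0.1549 m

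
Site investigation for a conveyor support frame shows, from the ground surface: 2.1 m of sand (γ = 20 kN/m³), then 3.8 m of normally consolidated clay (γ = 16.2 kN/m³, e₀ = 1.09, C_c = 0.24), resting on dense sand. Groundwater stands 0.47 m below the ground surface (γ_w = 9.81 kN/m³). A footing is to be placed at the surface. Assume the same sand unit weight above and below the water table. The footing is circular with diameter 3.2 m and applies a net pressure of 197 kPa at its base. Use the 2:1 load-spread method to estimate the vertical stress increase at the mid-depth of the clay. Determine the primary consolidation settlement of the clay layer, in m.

Mid-depth of clay below the ground surface: z = 2.1 + 3.8/2 = 4 m.
Total vertical stress at mid-clay: σ_v = 20×2.1 + 16.2×1.9 = 72.78 kPa.
Pore pressure: u = 9.81×(4 − 0.47) = 34.629 kPa.
Initial effective stress: σ'_0 = σ_v − u = 72.78 − 34.629 = 38.151 kPa.
Stress increase at mid-clay by the 2:1 spreading method:
Δσ ≈ qD²/(D+z)² = 197×3.2²/(3.2+4)² = 38.914 kPa
Final effective stress: σ'_f = σ'_0 + Δσ = 38.151 + 38.914 = 77.065 kPa.
Normally consolidated clay, so the full stress increment lies on the virgin compression line:
S_c = C_c·H/(1+e₀)·log₁₀(σ'_f/σ'_0) = 0.24×3.8/(1+1.09)×log₁₀(77.065/38.151)
    = 0.43636 × 0.30535 = 0.1332 m

S_c ≈ 0.133 m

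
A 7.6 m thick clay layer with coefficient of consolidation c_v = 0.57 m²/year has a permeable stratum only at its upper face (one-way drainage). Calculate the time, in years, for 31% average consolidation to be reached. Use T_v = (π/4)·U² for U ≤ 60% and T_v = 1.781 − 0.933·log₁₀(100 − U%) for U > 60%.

t ≈ 7.65 years

Drainage path length: H_d = H = 7.6 m (single drainage).
U ≤ 60%: T_v = (π/4)·U² = (π/4)×0.31² = 0.075477.
t = T_v·H_d²/c_v = 0.075477×7.6²/0.57 = 7.648 years.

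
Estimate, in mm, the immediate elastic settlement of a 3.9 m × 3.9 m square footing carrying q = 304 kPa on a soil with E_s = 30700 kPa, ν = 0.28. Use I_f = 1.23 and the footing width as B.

S_e ≈ 43.8 mm

Immediate (elastic) settlement: S_e = q·B·(1−ν²)/E_s · I_f.
S_e = 304 × 3.9 × (1 − 0.28²) / 30700 × 1.23
    = 304 × 3.9 × 0.9216 / 30700 × 1.23
    = 0.04378 m = 43.78 mm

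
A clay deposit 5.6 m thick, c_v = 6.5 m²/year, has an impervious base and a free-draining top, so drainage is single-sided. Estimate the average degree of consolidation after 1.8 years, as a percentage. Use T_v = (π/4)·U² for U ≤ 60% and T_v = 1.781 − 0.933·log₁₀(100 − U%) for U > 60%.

U ≈ 67.7 %

Drainage path length: H_d = H = 5.6 m (single drainage).
T_v = c_v·t/H_d² = 6.5×1.8/5.6² = 0.37309.
T_v = 0.37309 corresponds to the U > 60% branch:
U = 1 − 10^((1.781 − T_v)/0.933)/100 = 0.6771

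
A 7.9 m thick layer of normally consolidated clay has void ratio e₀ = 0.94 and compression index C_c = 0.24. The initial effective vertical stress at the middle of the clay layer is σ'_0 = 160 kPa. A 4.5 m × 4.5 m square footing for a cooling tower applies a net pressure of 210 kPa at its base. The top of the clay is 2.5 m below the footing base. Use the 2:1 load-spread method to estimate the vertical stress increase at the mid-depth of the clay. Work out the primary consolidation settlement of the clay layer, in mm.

S_c ≈ 85 mm

Mid-depth of clay below the footing base: z = 2.5 + 7.9/2 = 6.45 m.
Stress increase at mid-clay by the 2:1 spreading method:
Δσ = qBL/((B+z)(L+z)) = 210×4.5×4.5/((4.5+6.45)(4.5+6.45)) = 35.466 kPa
Final effective stress: σ'_f = σ'_0 + Δσ = 160 + 35.466 = 195.47 kPa.
Normally consolidated clay, so the full stress increment lies on the virgin compression line:
S_c = C_c·H/(1+e₀)·log₁₀(σ'_f/σ'_0) = 0.24×7.9/(1+0.94)×log₁₀(195.47/160)
    = 0.97732 × 0.08696 = 0.08499 m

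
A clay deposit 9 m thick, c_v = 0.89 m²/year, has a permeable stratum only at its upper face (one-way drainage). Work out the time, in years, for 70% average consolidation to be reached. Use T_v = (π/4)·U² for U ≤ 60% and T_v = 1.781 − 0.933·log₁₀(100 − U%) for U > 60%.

t ≈ 36.7 years

Drainage path length: H_d = H = 9 m (single drainage).
U > 60%: T_v = 1.781 − 0.933·log₁₀(100 − 70) = 0.40285.
t = T_v·H_d²/c_v = 0.40285×9²/0.89 = 36.66 years.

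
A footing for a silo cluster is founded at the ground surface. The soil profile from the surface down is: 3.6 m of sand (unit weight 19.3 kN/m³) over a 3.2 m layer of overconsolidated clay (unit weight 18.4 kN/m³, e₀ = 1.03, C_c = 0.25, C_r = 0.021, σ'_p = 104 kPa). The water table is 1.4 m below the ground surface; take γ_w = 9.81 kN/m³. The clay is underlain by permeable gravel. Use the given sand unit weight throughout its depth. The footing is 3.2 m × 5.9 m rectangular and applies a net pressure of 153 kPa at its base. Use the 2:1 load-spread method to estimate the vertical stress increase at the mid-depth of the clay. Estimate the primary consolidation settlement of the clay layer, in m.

S_c ≈ 0.00585 m

Mid-depth of clay below the ground surface: z = 3.6 + 3.2/2 = 5.2 m.
Total vertical stress at mid-clay: σ_v = 19.3×3.6 + 18.4×1.6 = 98.92 kPa.
Pore pressure: u = 9.81×(5.2 − 1.4) = 37.278 kPa.
Initial effective stress: σ'_0 = σ_v − u = 98.92 − 37.278 = 61.642 kPa.
Stress increase at mid-clay by the 2:1 spreading method:
Δσ = qBL/((B+z)(L+z)) = 153×3.2×5.9/((3.2+5.2)(5.9+5.2)) = 30.981 kPa
Final effective stress: σ'_f = 61.642 + 30.981 = 92.623 kPa.
σ'_f = 92.623 ≤ σ'_p = 104 kPa, so the clay remains overconsolidated and only the recompression index applies:
S_c = C_r·H/(1+e₀)·log₁₀(σ'_f/σ'_0) = 0.021×3.2/2.03×log₁₀(92.623/61.642)
    = 0.033104 × 0.17684 = 0.005854 m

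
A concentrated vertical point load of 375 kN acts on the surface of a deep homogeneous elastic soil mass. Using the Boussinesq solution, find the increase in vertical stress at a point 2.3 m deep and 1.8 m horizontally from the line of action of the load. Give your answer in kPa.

Δσ_z ≈ 10.3 kPa

Boussinesq vertical stress below a point load on an elastic half-space:
Δσ_z = 3P/(2πz²) · [1 + (r/z)²]^(−5/2)
r/z = 1.8/2.3 = 0.78261; [1+(r/z)²]^(−5/2) = 0.30288.
Δσ_z = 3×375/(2π×2.3²) × 0.30288 = 33.847 × 0.30288 = 10.25 kPa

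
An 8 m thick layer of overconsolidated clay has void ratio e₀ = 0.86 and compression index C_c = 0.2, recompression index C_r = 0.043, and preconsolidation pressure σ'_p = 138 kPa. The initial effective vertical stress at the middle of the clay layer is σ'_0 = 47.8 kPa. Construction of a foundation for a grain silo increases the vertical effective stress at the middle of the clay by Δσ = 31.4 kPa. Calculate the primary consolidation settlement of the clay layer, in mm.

Final effective stress: σ'_f = 47.8 + 31.4 = 79.2 kPa.
σ'_f = 79.2 ≤ σ'_p = 138 kPa, so the clay remains overconsolidated and only the recompression index applies:
S_c = C_r·H/(1+e₀)·log₁₀(σ'_f/σ'_0) = 0.043×8/1.86×log₁₀(79.2/47.8)
    = 0.18495 × 0.2193 = 0.04056 m

S_c ≈ 40.6 mm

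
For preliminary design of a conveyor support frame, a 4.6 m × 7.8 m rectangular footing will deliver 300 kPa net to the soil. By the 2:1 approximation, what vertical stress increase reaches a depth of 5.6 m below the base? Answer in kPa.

Δσ_z ≈ 78.8 kPa

By the 2:1 method the load spreads at 1 horizontal : 2 vertical, so at depth z the loaded area has grown by z in each plan dimension:
Δσ = qBL/((B+z)(L+z)) = 300×4.6×7.8/((4.6+5.6)(7.8+5.6)) = 78.753 kPa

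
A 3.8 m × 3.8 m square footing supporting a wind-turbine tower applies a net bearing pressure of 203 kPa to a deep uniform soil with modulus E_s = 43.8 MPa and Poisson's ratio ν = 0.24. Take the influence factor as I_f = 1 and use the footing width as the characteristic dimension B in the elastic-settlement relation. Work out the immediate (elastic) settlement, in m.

S_e ≈ 0.0166 m

Immediate (elastic) settlement: S_e = q·B·(1−ν²)/E_s · I_f.
E_s = 43.8 MPa = 43800 kPa.
S_e = 203 × 3.8 × (1 − 0.24²) / 43800 × 1
    = 203 × 3.8 × 0.9424 / 43800 × 1
    = 0.0166 m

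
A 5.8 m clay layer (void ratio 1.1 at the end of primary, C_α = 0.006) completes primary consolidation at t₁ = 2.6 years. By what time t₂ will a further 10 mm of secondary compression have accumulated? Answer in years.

S_s = C_α·H/(1+e_p)·log₁₀(t₂/t₁) ⇒ log₁₀(t₂/t₁) = S_s·(1+e_p)/(C_α·H).
log₁₀(t₂/t₁) = 0.01 × (1+1.1) / (0.006×5.8) = 0.6034
t₂ = t₁ × 10^0.6034 = 2.6 × 4.013 = 10.43 years

t₂ ≈ 10.4 years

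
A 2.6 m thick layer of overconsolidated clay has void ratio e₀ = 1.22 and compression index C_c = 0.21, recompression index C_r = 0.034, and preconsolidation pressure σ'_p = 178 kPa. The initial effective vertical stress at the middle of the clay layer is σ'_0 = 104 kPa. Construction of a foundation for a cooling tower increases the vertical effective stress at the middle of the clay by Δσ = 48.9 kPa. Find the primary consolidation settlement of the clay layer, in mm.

S_c ≈ 6.66 mm

Final effective stress: σ'_f = 104 + 48.9 = 152.9 kPa.
σ'_f = 152.9 ≤ σ'_p = 178 kPa, so the clay remains overconsolidated and only the recompression index applies:
S_c = C_r·H/(1+e₀)·log₁₀(σ'_f/σ'_0) = 0.034×2.6/2.22×log₁₀(152.9/104)
    = 0.039821 × 0.16737 = 0.006665 m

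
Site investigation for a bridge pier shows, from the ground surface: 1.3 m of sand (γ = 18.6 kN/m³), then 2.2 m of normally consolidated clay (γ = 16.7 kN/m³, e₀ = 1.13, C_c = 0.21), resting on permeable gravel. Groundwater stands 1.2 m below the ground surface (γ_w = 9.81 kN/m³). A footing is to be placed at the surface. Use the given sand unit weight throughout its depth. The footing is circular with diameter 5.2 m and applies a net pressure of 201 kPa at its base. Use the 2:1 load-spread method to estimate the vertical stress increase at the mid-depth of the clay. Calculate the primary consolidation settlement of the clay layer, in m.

S_c ≈ 0.132 m

Mid-depth of clay below the ground surface: z = 1.3 + 2.2/2 = 2.4 m.
Total vertical stress at mid-clay: σ_v = 18.6×1.3 + 16.7×1.1 = 42.55 kPa.
Pore pressure: u = 9.81×(2.4 − 1.2) = 11.772 kPa.
Initial effective stress: σ'_0 = σ_v − u = 42.55 − 11.772 = 30.778 kPa.
Stress increase at mid-clay by the 2:1 spreading method:
Δσ ≈ qD²/(D+z)² = 201×5.2²/(5.2+2.4)² = 94.097 kPa
Final effective stress: σ'_f = σ'_0 + Δσ = 30.778 + 94.097 = 124.88 kPa.
Normally consolidated clay, so the full stress increment lies on the virgin compression line:
S_c = C_c·H/(1+e₀)·log₁₀(σ'_f/σ'_0) = 0.21×2.2/(1+1.13)×log₁₀(124.88/30.778)
    = 0.2169 × 0.60825 = 0.1319 m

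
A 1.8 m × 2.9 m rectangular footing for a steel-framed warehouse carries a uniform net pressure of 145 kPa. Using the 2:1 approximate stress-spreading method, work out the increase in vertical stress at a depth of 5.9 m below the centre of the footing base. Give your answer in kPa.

By the 2:1 method the load spreads at 1 horizontal : 2 vertical, so at depth z the loaded area has grown by z in each plan dimension:
Δσ = qBL/((B+z)(L+z)) = 145×1.8×2.9/((1.8+5.9)(2.9+5.9)) = 11.17 kPa

Δσ_z ≈ 11.2 kPa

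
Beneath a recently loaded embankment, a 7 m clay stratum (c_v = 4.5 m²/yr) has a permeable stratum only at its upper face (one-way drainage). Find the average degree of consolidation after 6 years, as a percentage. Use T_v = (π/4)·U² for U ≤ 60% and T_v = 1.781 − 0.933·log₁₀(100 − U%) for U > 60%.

U ≈ 79.2 %

Drainage path length: H_d = H = 7 m (single drainage).
T_v = c_v·t/H_d² = 4.5×6/7² = 0.55102.
T_v = 0.55102 corresponds to the U > 60% branch:
U = 1 − 10^((1.781 − T_v)/0.933)/100 = 0.7919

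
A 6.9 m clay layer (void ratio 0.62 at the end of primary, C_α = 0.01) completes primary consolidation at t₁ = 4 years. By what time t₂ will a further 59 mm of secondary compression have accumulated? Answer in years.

S_s = C_α·H/(1+e_p)·log₁₀(t₂/t₁) ⇒ log₁₀(t₂/t₁) = S_s·(1+e_p)/(C_α·H).
log₁₀(t₂/t₁) = 0.059 × (1+0.62) / (0.01×6.9) = 1.385
t₂ = t₁ × 10^1.385 = 4 × 24.28 = 97.11 years

t₂ ≈ 97.1 years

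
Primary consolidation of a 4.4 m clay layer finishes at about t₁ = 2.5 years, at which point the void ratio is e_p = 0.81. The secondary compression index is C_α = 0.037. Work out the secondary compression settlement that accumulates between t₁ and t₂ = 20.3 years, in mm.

Secondary compression: S_s = C_α·H/(1+e_p)·log₁₀(t₂/t₁)
S_s = 0.037×4.4/(1+0.81)×log₁₀(20.3/2.5)
    = 0.08994 × 0.9096 = 0.08181 m

S_s ≈ 81.8 mm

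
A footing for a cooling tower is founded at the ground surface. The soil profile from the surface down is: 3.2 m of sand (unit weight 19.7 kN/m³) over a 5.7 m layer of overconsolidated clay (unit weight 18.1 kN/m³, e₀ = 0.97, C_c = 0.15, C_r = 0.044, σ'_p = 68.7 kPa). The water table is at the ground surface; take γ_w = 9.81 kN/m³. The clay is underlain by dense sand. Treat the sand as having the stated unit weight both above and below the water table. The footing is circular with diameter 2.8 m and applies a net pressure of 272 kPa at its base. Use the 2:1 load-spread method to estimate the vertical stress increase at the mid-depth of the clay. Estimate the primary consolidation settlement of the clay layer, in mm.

S_c ≈ 46.5 mm

Mid-depth of clay below the ground surface: z = 3.2 + 5.7/2 = 6.05 m.
Total vertical stress at mid-clay: σ_v = 19.7×3.2 + 18.1×2.85 = 114.62 kPa.
Pore pressure: u = 9.81×(6.05 − 0) = 59.351 kPa.
Initial effective stress: σ'_0 = σ_v − u = 114.62 − 59.351 = 55.269 kPa.
Stress increase at mid-clay by the 2:1 spreading method:
Δσ ≈ qD²/(D+z)² = 272×2.8²/(2.8+6.05)² = 27.227 kPa
Final effective stress: σ'_f = 55.269 + 27.227 = 82.496 kPa.
σ'_f = 82.496 > σ'_p = 68.7 kPa, so the stress path crosses the preconsolidation pressure — recompression up to σ'_p, then virgin compression beyond:
S_c = H/(1+e₀)·[C_r·log₁₀(σ'_p/σ'_0) + C_c·log₁₀(σ'_f/σ'_p)]
    = 5.7/1.97 × [0.044×log₁₀(68.7/55.269) + 0.15×log₁₀(82.496/68.7)]
    = 2.8934 × [0.0041569 + 0.011921] = 0.04652 m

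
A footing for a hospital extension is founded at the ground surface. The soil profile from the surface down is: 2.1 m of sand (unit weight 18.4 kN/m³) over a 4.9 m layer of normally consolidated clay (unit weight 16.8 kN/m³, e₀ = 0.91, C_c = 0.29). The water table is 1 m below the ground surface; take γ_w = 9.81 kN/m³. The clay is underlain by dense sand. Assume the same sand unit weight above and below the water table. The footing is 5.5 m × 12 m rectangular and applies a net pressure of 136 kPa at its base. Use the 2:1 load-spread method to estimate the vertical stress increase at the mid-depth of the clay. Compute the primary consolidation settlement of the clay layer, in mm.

S_c ≈ 255 mm

Mid-depth of clay below the ground surface: z = 2.1 + 4.9/2 = 4.55 m.
Total vertical stress at mid-clay: σ_v = 18.4×2.1 + 16.8×2.45 = 79.8 kPa.
Pore pressure: u = 9.81×(4.55 − 1) = 34.825 kPa.
Initial effective stress: σ'_0 = σ_v − u = 79.8 − 34.825 = 44.975 kPa.
Stress increase at mid-clay by the 2:1 spreading method:
Δσ = qBL/((B+z)(L+z)) = 136×5.5×12/((5.5+4.55)(12+4.55)) = 53.966 kPa
Final effective stress: σ'_f = σ'_0 + Δσ = 44.975 + 53.966 = 98.941 kPa.
Normally consolidated clay, so the full stress increment lies on the virgin compression line:
S_c = C_c·H/(1+e₀)·log₁₀(σ'_f/σ'_0) = 0.29×4.9/(1+0.91)×log₁₀(98.941/44.975)
    = 0.74398 × 0.34241 = 0.2547 m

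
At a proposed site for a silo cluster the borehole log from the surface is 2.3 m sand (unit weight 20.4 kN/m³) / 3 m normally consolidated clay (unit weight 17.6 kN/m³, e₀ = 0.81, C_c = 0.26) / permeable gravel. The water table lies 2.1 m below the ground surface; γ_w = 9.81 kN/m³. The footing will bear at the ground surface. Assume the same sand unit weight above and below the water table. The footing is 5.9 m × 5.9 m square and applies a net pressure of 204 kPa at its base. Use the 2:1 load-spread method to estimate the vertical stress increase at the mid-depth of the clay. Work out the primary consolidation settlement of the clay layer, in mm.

S_c ≈ 159 mm

Mid-depth of clay below the ground surface: z = 2.3 + 3/2 = 3.8 m.
Total vertical stress at mid-clay: σ_v = 20.4×2.3 + 17.6×1.5 = 73.32 kPa.
Pore pressure: u = 9.81×(3.8 − 2.1) = 16.677 kPa.
Initial effective stress: σ'_0 = σ_v − u = 73.32 − 16.677 = 56.643 kPa.
Stress increase at mid-clay by the 2:1 spreading method:
Δσ = qBL/((B+z)(L+z)) = 204×5.9×5.9/((5.9+3.8)(5.9+3.8)) = 75.473 kPa
Final effective stress: σ'_f = σ'_0 + Δσ = 56.643 + 75.473 = 132.12 kPa.
Normally consolidated clay, so the full stress increment lies on the virgin compression line:
S_c = C_c·H/(1+e₀)·log₁₀(σ'_f/σ'_0) = 0.26×3/(1+0.81)×log₁₀(132.12/56.643)
    = 0.43094 × 0.36782 = 0.1585 m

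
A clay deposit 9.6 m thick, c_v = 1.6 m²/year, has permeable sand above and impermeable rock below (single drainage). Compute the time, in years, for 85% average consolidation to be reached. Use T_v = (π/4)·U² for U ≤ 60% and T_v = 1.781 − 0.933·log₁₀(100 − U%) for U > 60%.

t ≈ 39.4 years

Drainage path length: H_d = H = 9.6 m (single drainage).
U > 60%: T_v = 1.781 − 0.933·log₁₀(100 − 85) = 0.68371.
t = T_v·H_d²/c_v = 0.68371×9.6²/1.6 = 39.38 years.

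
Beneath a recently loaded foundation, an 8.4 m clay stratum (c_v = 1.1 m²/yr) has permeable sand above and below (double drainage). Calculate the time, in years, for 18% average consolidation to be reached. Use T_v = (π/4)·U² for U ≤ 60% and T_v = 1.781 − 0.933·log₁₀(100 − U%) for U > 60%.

Drainage path length: H_d = H/2 = 4.2 m (double drainage).
U ≤ 60%: T_v = (π/4)·U² = (π/4)×0.18² = 0.025447.
t = T_v·H_d²/c_v = 0.025447×4.2²/1.1 = 0.4081 years.

t ≈ 0.408 years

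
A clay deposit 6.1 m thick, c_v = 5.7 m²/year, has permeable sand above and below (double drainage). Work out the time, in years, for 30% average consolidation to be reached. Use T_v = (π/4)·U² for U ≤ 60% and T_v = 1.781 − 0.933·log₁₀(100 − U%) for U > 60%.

Drainage path length: H_d = H/2 = 3.05 m (double drainage).
U ≤ 60%: T_v = (π/4)·U² = (π/4)×0.3² = 0.070686.
t = T_v·H_d²/c_v = 0.070686×3.05²/5.7 = 0.1154 years.

t ≈ 0.115 years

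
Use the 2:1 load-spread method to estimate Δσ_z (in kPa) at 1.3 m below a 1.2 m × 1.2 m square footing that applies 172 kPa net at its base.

Δσ_z ≈ 39.6 kPa

By the 2:1 method the load spreads at 1 horizontal : 2 vertical, so at depth z the loaded area has grown by z in each plan dimension:
Δσ = qBL/((B+z)(L+z)) = 172×1.2×1.2/((1.2+1.3)(1.2+1.3)) = 39.629 kPa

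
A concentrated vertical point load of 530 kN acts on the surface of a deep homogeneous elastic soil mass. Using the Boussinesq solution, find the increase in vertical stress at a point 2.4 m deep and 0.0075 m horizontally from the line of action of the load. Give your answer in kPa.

Δσ_z ≈ 43.9 kPa

Boussinesq vertical stress below a point load on an elastic half-space:
Δσ_z = 3P/(2πz²) · [1 + (r/z)²]^(−5/2)
r/z = 0.0075/2.4 = 0.003125; [1+(r/z)²]^(−5/2) = 0.99998.
Δσ_z = 3×530/(2π×2.4²) × 0.99998 = 43.933 × 0.99998 = 43.93 kPa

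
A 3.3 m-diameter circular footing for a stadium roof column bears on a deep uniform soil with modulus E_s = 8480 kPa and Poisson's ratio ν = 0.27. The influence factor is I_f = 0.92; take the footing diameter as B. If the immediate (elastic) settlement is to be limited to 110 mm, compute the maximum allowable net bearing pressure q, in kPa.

q ≈ 331 kPa

S_e = q·B·(1−ν²)/E_s · I_f  ⇒  q = S_e·E_s / (B·(1−ν²)·I_f).
q = 0.11 × 8480 / (3.3 × 0.9271 × 0.92) = 331.4 kPa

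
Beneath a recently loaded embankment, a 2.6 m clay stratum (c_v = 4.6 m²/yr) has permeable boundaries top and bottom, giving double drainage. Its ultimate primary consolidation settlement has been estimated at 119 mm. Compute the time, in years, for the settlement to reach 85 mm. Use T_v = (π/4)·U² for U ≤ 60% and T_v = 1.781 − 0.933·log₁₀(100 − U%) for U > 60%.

t ≈ 0.155 years

Drainage path length: H_d = H/2 = 1.3 m (double drainage).
U = S(t)/S_ult = 85/119 = 0.7143.
U > 60%: T_v = 1.781 − 0.933·log₁₀(100 − 71.429) = 0.42262.
t = T_v·H_d²/c_v = 0.42262×1.3²/4.6 = 0.1553 years.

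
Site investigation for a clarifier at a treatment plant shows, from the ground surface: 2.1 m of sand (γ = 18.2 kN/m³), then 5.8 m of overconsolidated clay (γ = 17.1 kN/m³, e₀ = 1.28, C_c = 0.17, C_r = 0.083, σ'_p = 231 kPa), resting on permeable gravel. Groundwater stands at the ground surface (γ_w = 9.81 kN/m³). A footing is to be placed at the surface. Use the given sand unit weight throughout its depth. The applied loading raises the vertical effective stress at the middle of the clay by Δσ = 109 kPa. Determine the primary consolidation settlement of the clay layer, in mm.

Mid-depth of clay below the ground surface: z = 2.1 + 5.8/2 = 5 m.
Total vertical stress at mid-clay: σ_v = 18.2×2.1 + 17.1×2.9 = 87.81 kPa.
Pore pressure: u = 9.81×(5 − 0) = 49.05 kPa.
Initial effective stress: σ'_0 = σ_v − u = 87.81 − 49.05 = 38.76 kPa.
Final effective stress: σ'_f = 38.76 + 109 = 147.76 kPa.
σ'_f = 147.76 ≤ σ'_p = 231 kPa, so the clay remains overconsolidated and only the recompression index applies:
S_c = C_r·H/(1+e₀)·log₁₀(σ'_f/σ'_0) = 0.083×5.8/2.28×log₁₀(147.76/38.76)
    = 0.21114 × 0.58117 = 0.1227 m

S_c ≈ 123 mm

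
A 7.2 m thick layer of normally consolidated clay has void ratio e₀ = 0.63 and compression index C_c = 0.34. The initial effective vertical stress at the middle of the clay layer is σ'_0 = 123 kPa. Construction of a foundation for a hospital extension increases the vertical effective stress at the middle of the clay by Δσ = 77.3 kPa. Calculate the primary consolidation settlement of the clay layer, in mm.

Final effective stress: σ'_f = σ'_0 + Δσ = 123 + 77.3 = 200.3 kPa.
Normally consolidated clay, so the full stress increment lies on the virgin compression line:
S_c = C_c·H/(1+e₀)·log₁₀(σ'_f/σ'_0) = 0.34×7.2/(1+0.63)×log₁₀(200.3/123)
    = 1.5018 × 0.21178 = 0.3181 m

S_c ≈ 318 mm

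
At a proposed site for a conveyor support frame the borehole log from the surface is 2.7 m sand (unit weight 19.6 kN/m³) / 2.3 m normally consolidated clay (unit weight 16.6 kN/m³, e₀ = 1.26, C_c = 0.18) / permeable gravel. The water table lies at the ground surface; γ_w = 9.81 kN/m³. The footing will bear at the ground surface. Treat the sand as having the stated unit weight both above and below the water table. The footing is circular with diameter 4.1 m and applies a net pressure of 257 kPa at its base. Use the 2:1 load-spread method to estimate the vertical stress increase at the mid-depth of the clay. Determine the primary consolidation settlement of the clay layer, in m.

Mid-depth of clay below the ground surface: z = 2.7 + 2.3/2 = 3.85 m.
Total vertical stress at mid-clay: σ_v = 19.6×2.7 + 16.6×1.15 = 72.01 kPa.
Pore pressure: u = 9.81×(3.85 − 0) = 37.769 kPa.
Initial effective stress: σ'_0 = σ_v − u = 72.01 − 37.769 = 34.241 kPa.
Stress increase at mid-clay by the 2:1 spreading method:
Δσ ≈ qD²/(D+z)² = 257×4.1²/(4.1+3.85)² = 68.354 kPa
Final effective stress: σ'_f = σ'_0 + Δσ = 34.241 + 68.354 = 102.59 kPa.
Normally consolidated clay, so the full stress increment lies on the virgin compression line:
S_c = C_c·H/(1+e₀)·log₁₀(σ'_f/σ'_0) = 0.18×2.3/(1+1.26)×log₁₀(102.59/34.241)
    = 0.18319 × 0.47656 = 0.0873 m

S_c ≈ 0.0873 m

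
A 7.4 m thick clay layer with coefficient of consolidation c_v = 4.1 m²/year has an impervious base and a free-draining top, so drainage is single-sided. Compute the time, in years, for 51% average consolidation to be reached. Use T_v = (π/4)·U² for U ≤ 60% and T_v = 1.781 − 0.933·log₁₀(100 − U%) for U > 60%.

Drainage path length: H_d = H = 7.4 m (single drainage).
U ≤ 60%: T_v = (π/4)·U² = (π/4)×0.51² = 0.20428.
t = T_v·H_d²/c_v = 0.20428×7.4²/4.1 = 2.728 years.

t ≈ 2.73 years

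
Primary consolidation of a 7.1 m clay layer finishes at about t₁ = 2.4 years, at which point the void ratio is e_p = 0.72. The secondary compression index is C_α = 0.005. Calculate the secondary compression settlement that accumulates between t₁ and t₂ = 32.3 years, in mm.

Secondary compression: S_s = C_α·H/(1+e_p)·log₁₀(t₂/t₁)
S_s = 0.005×7.1/(1+0.72)×log₁₀(32.3/2.4)
    = 0.02064 × 1.129 = 0.0233 m

S_s ≈ 23.3 mm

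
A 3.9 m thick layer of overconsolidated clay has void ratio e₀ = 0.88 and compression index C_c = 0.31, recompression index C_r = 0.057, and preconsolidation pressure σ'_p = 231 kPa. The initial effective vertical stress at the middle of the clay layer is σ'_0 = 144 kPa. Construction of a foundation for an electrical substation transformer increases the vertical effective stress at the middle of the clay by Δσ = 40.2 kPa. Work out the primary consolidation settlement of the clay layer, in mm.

Final effective stress: σ'_f = 144 + 40.2 = 184.2 kPa.
σ'_f = 184.2 ≤ σ'_p = 231 kPa, so the clay remains overconsolidated and only the recompression index applies:
S_c = C_r·H/(1+e₀)·log₁₀(σ'_f/σ'_0) = 0.057×3.9/1.88×log₁₀(184.2/144)
    = 0.11825 × 0.10693 = 0.01264 m

S_c ≈ 12.6 mm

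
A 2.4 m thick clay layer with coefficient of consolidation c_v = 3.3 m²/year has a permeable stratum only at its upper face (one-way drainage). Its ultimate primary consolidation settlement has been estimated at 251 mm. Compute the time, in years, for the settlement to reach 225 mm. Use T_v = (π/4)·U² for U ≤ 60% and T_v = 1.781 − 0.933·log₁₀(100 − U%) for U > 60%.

Drainage path length: H_d = H = 2.4 m (single drainage).
U = S(t)/S_ult = 225/251 = 0.8964.
U > 60%: T_v = 1.781 − 0.933·log₁₀(100 − 89.641) = 0.83373.
t = T_v·H_d²/c_v = 0.83373×2.4²/3.3 = 1.455 years.

t ≈ 1.46 years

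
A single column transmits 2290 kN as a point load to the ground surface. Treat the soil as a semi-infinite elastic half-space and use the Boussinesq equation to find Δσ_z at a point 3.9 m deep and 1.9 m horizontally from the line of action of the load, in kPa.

Boussinesq vertical stress below a point load on an elastic half-space:
Δσ_z = 3P/(2πz²) · [1 + (r/z)²]^(−5/2)
r/z = 1.9/3.9 = 0.48718; [1+(r/z)²]^(−5/2) = 0.58718.
Δσ_z = 3×2290/(2π×3.9²) × 0.58718 = 71.887 × 0.58718 = 42.21 kPa

Δσ_z ≈ 42.2 kPa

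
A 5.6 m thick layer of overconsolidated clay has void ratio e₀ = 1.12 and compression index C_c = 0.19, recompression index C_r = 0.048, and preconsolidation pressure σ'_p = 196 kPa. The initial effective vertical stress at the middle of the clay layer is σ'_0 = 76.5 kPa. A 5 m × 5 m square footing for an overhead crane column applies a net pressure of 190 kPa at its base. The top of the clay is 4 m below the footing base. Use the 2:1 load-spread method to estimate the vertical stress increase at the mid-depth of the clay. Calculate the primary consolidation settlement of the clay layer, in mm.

Mid-depth of clay below the footing base: z = 4 + 5.6/2 = 6.8 m.
Stress increase at mid-clay by the 2:1 spreading method:
Δσ = qBL/((B+z)(L+z)) = 190×5×5/((5+6.8)(5+6.8)) = 34.114 kPa
Final effective stress: σ'_f = 76.5 + 34.114 = 110.61 kPa.
σ'_f = 110.61 ≤ σ'_p = 196 kPa, so the clay remains overconsolidated and only the recompression index applies:
S_c = C_r·H/(1+e₀)·log₁₀(σ'_f/σ'_0) = 0.048×5.6/2.12×log₁₀(110.61/76.5)
    = 0.12679 × 0.16013 = 0.0203 m

S_c ≈ 20.3 mm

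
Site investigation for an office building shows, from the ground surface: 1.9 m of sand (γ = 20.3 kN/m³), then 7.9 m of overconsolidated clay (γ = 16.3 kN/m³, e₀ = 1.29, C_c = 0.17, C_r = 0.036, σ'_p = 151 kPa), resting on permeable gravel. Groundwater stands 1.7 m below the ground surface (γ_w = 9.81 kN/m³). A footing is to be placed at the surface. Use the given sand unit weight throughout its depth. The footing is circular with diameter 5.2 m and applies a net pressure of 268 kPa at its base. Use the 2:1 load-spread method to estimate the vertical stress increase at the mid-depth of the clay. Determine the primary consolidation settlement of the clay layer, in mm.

S_c ≈ 36.1 mm

Mid-depth of clay below the ground surface: z = 1.9 + 7.9/2 = 5.85 m.
Total vertical stress at mid-clay: σ_v = 20.3×1.9 + 16.3×3.95 = 102.96 kPa.
Pore pressure: u = 9.81×(5.85 − 1.7) = 40.712 kPa.
Initial effective stress: σ'_0 = σ_v − u = 102.96 − 40.712 = 62.248 kPa.
Stress increase at mid-clay by the 2:1 spreading method:
Δσ ≈ qD²/(D+z)² = 268×5.2²/(5.2+5.85)² = 59.349 kPa
Final effective stress: σ'_f = 62.248 + 59.349 = 121.6 kPa.
σ'_f = 121.6 ≤ σ'_p = 151 kPa, so the clay remains overconsolidated and only the recompression index applies:
S_c = C_r·H/(1+e₀)·log₁₀(σ'_f/σ'_0) = 0.036×7.9/2.29×log₁₀(121.6/62.248)
    = 0.12419 × 0.29081 = 0.03612 m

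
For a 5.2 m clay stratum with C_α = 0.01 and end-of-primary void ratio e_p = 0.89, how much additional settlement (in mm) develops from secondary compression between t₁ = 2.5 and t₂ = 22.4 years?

Secondary compression: S_s = C_α·H/(1+e_p)·log₁₀(t₂/t₁)
S_s = 0.01×5.2/(1+0.89)×log₁₀(22.4/2.5)
    = 0.02751 × 0.9523 = 0.0262 m

S_s ≈ 26.2 mm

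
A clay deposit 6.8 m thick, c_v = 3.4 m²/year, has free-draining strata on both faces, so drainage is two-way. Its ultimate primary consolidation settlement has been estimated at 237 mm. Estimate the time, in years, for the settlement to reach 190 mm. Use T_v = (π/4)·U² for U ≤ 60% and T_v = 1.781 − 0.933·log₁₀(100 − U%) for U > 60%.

t ≈ 1.94 years

Drainage path length: H_d = H/2 = 3.4 m (double drainage).
U = S(t)/S_ult = 190/237 = 0.8017.
U > 60%: T_v = 1.781 − 0.933·log₁₀(100 − 80.169) = 0.57057.
t = T_v·H_d²/c_v = 0.57057×3.4²/3.4 = 1.94 years.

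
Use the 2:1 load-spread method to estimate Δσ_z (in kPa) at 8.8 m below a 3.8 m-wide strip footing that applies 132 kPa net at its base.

By the 2:1 method the load spreads at 1 horizontal : 2 vertical, so at depth z the loaded area has grown by z in each plan dimension:
Δσ = qB/(B+z) = 132×3.8/(3.8+8.8) = 39.81 kPa

Δσ_z ≈ 39.8 kPa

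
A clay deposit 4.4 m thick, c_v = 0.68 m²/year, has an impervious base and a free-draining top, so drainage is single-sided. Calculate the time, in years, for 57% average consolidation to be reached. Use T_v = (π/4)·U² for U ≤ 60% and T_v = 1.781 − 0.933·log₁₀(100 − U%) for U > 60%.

t ≈ 7.27 years

Drainage path length: H_d = H = 4.4 m (single drainage).
U ≤ 60%: T_v = (π/4)·U² = (π/4)×0.57² = 0.25518.
t = T_v·H_d²/c_v = 0.25518×4.4²/0.68 = 7.265 years.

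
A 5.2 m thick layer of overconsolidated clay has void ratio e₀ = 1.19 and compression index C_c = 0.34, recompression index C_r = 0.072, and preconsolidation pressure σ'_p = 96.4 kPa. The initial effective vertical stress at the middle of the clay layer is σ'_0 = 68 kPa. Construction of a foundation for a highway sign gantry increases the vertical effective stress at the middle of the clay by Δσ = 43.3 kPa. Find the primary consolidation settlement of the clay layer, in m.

Final effective stress: σ'_f = 68 + 43.3 = 111.3 kPa.
σ'_f = 111.3 > σ'_p = 96.4 kPa, so the stress path crosses the preconsolidation pressure — recompression up to σ'_p, then virgin compression beyond:
S_c = H/(1+e₀)·[C_r·log₁₀(σ'_p/σ'_0) + C_c·log₁₀(σ'_f/σ'_p)]
    = 5.2/2.19 × [0.072×log₁₀(96.4/68) + 0.34×log₁₀(111.3/96.4)]
    = 2.3744 × [0.010913 + 0.021222] = 0.0763 m

S_c ≈ 0.0763 m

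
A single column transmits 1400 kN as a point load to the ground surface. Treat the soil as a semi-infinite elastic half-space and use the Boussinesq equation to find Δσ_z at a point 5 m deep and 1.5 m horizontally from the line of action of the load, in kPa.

Boussinesq vertical stress below a point load on an elastic half-space:
Δσ_z = 3P/(2πz²) · [1 + (r/z)²]^(−5/2)
r/z = 1.5/5 = 0.3; [1+(r/z)²]^(−5/2) = 0.80618.
Δσ_z = 3×1400/(2π×5²) × 0.80618 = 26.738 × 0.80618 = 21.56 kPa

Δσ_z ≈ 21.6 kPa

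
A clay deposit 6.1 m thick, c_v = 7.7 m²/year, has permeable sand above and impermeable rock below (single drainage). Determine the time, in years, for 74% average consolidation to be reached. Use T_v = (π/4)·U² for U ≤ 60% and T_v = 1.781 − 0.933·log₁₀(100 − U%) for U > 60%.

t ≈ 2.23 years

Drainage path length: H_d = H = 6.1 m (single drainage).
U > 60%: T_v = 1.781 − 0.933·log₁₀(100 − 74) = 0.46083.
t = T_v·H_d²/c_v = 0.46083×6.1²/7.7 = 2.227 years.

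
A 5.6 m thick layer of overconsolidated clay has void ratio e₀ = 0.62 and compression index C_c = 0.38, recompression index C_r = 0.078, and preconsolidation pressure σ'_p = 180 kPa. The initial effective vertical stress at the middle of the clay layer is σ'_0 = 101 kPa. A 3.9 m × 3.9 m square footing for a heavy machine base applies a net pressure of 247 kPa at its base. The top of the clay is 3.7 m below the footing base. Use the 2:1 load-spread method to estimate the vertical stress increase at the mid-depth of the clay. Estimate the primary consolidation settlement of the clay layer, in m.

Mid-depth of clay below the footing base: z = 3.7 + 5.6/2 = 6.5 m.
Stress increase at mid-clay by the 2:1 spreading method:
Δσ = qBL/((B+z)(L+z)) = 247×3.9×3.9/((3.9+6.5)(3.9+6.5)) = 34.734 kPa
Final effective stress: σ'_f = 101 + 34.734 = 135.73 kPa.
σ'_f = 135.73 ≤ σ'_p = 180 kPa, so the clay remains overconsolidated and only the recompression index applies:
S_c = C_r·H/(1+e₀)·log₁₀(σ'_f/σ'_0) = 0.078×5.6/1.62×log₁₀(135.73/101)
    = 0.26963 × 0.12835 = 0.03461 m

S_c ≈ 0.0346 m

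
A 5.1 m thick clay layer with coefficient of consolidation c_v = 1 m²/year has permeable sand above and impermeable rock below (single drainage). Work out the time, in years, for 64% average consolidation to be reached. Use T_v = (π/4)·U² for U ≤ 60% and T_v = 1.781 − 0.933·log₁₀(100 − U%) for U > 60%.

t ≈ 8.56 years

Drainage path length: H_d = H = 5.1 m (single drainage).
U > 60%: T_v = 1.781 − 0.933·log₁₀(100 − 64) = 0.32897.
t = T_v·H_d²/c_v = 0.32897×5.1²/1 = 8.557 years.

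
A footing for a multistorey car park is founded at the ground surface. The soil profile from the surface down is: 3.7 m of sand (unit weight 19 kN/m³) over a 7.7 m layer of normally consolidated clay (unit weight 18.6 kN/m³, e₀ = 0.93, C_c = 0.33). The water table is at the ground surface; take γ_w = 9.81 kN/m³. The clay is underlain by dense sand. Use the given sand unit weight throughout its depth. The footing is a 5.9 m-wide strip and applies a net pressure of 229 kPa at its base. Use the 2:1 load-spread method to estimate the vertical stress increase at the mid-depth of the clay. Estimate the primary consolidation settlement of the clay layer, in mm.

S_c ≈ 519 mm

Mid-depth of clay below the ground surface: z = 3.7 + 7.7/2 = 7.55 m.
Total vertical stress at mid-clay: σ_v = 19×3.7 + 18.6×3.85 = 141.91 kPa.
Pore pressure: u = 9.81×(7.55 − 0) = 74.066 kPa.
Initial effective stress: σ'_0 = σ_v − u = 141.91 − 74.066 = 67.844 kPa.
Stress increase at mid-clay by the 2:1 spreading method:
Δσ = qB/(B+z) = 229×5.9/(5.9+7.55) = 100.45 kPa
Final effective stress: σ'_f = σ'_0 + Δσ = 67.844 + 100.45 = 168.29 kPa.
Normally consolidated clay, so the full stress increment lies on the virgin compression line:
S_c = C_c·H/(1+e₀)·log₁₀(σ'_f/σ'_0) = 0.33×7.7/(1+0.93)×log₁₀(168.29/67.844)
    = 1.3166 × 0.39455 = 0.5195 m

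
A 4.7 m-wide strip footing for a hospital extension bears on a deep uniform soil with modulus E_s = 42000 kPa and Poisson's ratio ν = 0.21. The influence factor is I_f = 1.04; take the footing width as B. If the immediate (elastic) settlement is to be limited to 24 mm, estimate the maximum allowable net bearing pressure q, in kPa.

q ≈ 216 kPa

S_e = q·B·(1−ν²)/E_s · I_f  ⇒  q = S_e·E_s / (B·(1−ν²)·I_f).
q = 0.024 × 42000 / (4.7 × 0.9559 × 1.04) = 215.7 kPa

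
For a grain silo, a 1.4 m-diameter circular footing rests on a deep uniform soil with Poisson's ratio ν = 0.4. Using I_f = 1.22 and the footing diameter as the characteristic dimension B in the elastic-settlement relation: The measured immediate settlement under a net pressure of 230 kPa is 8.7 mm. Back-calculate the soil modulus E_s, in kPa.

E_s ≈ 37900 kPa

S_e = q·B·(1−ν²)/E_s · I_f  ⇒  E_s = q·B·(1−ν²)·I_f / S_e.
E_s = 230 × 1.4 × 0.84 × 1.22 / 0.0087 = 37930 kPa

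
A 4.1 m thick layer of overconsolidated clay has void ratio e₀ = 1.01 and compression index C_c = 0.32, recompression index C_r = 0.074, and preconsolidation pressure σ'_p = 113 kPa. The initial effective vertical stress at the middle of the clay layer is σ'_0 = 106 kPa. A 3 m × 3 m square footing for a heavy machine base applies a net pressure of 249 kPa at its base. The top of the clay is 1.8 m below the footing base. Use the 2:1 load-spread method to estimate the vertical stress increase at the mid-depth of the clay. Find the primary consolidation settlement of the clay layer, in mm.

S_c ≈ 91.5 mm

Mid-depth of clay below the footing base: z = 1.8 + 4.1/2 = 3.85 m.
Stress increase at mid-clay by the 2:1 spreading method:
Δσ = qBL/((B+z)(L+z)) = 249×3×3/((3+3.85)(3+3.85)) = 47.76 kPa
Final effective stress: σ'_f = 106 + 47.76 = 153.76 kPa.
σ'_f = 153.76 > σ'_p = 113 kPa, so the stress path crosses the preconsolidation pressure — recompression up to σ'_p, then virgin compression beyond:
S_c = H/(1+e₀)·[C_r·log₁₀(σ'_p/σ'_0) + C_c·log₁₀(σ'_f/σ'_p)]
    = 4.1/2.01 × [0.074×log₁₀(113/106) + 0.32×log₁₀(153.76/113)]
    = 2.0398 × [0.0020552 + 0.042805] = 0.09151 m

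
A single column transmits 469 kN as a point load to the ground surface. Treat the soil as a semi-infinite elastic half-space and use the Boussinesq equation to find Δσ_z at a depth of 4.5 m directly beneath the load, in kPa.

Boussinesq vertical stress below a point load on an elastic half-space:
Δσ_z = 3P/(2πz²) · [1 + (r/z)²]^(−5/2)
r/z = 0/4.5 = 0; [1+(r/z)²]^(−5/2) = 1.
Δσ_z = 3×469/(2π×4.5²) × 1 = 11.058 × 1 = 11.06 kPa

Δσ_z ≈ 11.1 kPa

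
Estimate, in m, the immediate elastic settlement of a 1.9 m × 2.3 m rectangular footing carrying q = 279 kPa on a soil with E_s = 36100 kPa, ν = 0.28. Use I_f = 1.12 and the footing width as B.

Immediate (elastic) settlement: S_e = q·B·(1−ν²)/E_s · I_f.
S_e = 279 × 1.9 × (1 − 0.28²) / 36100 × 1.12
    = 279 × 1.9 × 0.9216 / 36100 × 1.12
    = 0.01516 m

S_e ≈ 0.0152 m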